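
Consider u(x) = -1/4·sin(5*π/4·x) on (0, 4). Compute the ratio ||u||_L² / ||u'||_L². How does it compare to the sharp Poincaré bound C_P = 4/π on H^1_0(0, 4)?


||u||_L² / ||u'||_L² = 4/(5*π) < C_P = 4/π.

u(x) = -1/4·sin(5*π/4·x), so u'(x) = -5*π*cos(5*π*x/4)/16.
Writing u(x) = A·sin(kπx/L) with A = -1/4 and k = 5, use ∫_0^L sin²(kπx/L) dx = L/2 and ∫_0^L cos²(kπx/L) dx = L/2.
u² = 1/16·sin²(5*π/4·x) and (u')² = 25*π^2/256·cos²(5*π/4·x), and each of sin², cos² integrates to L/2 = 2 over (0, 4).
∫_0^4 u² dx = 1/8, so ||u||_L² = sqrt(2)/4.
∫_0^4 (u')² dx = 25*π^2/128, so ||u'||_L² = 5*sqrt(2)*π/16.
Ratio ||u||_L² / ||u'||_L² = 4/(5*π).
Sharp Poincaré constant on H^1_0(0, 4) is C_P = L/π = 4/π, achieved by sin(π/4·x).
This is the k = 5 harmonic; the ratio L/(kπ) is strictly less than C_P = L/π, consistent with the sharp inequality ||u||_L² ≤ C_P ||u'||_L².


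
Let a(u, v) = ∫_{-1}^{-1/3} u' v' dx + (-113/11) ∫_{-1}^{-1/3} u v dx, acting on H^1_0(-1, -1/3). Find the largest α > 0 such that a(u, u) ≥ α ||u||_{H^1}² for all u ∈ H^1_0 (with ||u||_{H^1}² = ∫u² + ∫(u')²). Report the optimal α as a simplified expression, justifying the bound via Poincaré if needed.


α = (-452 + 99*π^2)/(11*(4 + 9*π^2))

Coercivity of a(·,·) on H^1_0(-1, -1/3) means a(u, u) ≥ α ||u||_{H^1}² for every u ∈ H^1_0.
The interval has length L = 2/3, and Poincaré/coercivity depend only on L. Here a(u, u) = ∫(u')² + (-113/11)·∫u².
Here c = -113/11 < 0 with |c| < (π/L)² = 9*π^2/4, so coercivity still holds. The condition a(u,u) ≥ α||u||_{H^1}² reads (1−α)∫(u')² ≥ (α−c)∫u². Any admissible α is ≤ 1 (rapidly oscillating u have ∫u²/∫(u')² → 0), and α = 1 would force 0 ≥ (1−c)∫u², impossible since c < 1; so 1−α > 0. By the sharp Poincaré inequality on H^1_0 of an interval of length L, ∫(u')² ≥ (π/L)²∫u² with equality for the first sine mode sin(π(x−x₀)/L) (x₀ the left endpoint), so the inequality holds for all u iff (1−α)(π/L)² ≥ α − c, i.e. α ≤ ((π/L)² + c)/((π/L)² + 1) = (1 + c(L/π)²)/(1 + (L/π)²). (Direct route, valid since c ≤ 0: Poincaré gives c∫u² ≥ c(L/π)²∫(u')², so a(u,u) ≥ (1 + c(L/π)²)∫(u')², while ||u||_{H^1}² ≤ (1 + (L/π)²)∫(u')²; dividing yields the same α.) With (π/L)² = 9*π^2/4 and c = -113/11, the largest admissible constant is α = ((π/L)² + c)/((π/L)² + 1).
Simplifying, α = (-452 + 99*π^2)/(11*(4 + 9*π^2)).


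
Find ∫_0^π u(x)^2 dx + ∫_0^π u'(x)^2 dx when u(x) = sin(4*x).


||u||_{H^1(0,π)}^2 = 17*π/2

u'(x) = 4*cos(4*x).
Expand u² and (u')² and integrate term by term on (0, π), using: for integers n ≥ 1, ∫_0^π sin²(nx) dx = ∫_0^π cos²(nx) dx = π/2; for n ≠ n', ∫_0^π sin(nx)sin(n'x) dx = ∫_0^π cos(nx)cos(n'x) dx = 0; and by product-to-sum, ∫_0^π sin(nx)cos(n'x) dx = ½∫_0^π [sin((n+n')x) + sin((n−n')x)] dx, which is 0 when n+n' is even and 2n/(n²−n'²) when n+n' is odd (it need not vanish on (0, π)).
  u² squared terms: (1)²·∫sin(4x)² dx = 1·π/2 = π/2.
  So ∫_0^π u² dx = π/2.
  (u')² squared terms: (4)²·∫cos(4x)² dx = 16·π/2 = 8*π.
  So ∫_0^π (u')² dx = 8*π.
||u||_{H^1}^2 = (π/2) + (8*π) = 17*π/2.


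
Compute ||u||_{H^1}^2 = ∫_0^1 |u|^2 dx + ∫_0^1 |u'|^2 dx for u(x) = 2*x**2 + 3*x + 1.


||u||_{H^1}^2 = 577/15

The H^1 norm (squared) on an interval (0, L) is
  ||u||_{H^1}^2 = ∫_0^L u(x)^2 dx + ∫_0^L u'(x)^2 dx.
Compute u'(x) = 4*x + 3.
Then u(x)^2 = 4*x**4 + 12*x**3 + 13*x**2 + 6*x + 1 and u'(x)^2 = 16*x**2 + 24*x + 9.
Integrate each monomial from 0 to 1 using ∫_0^1 c·x^n dx = c·1^(n+1)/(n+1):
  ∫_0^1 u(x)^2 dx = ∫_0^1 (4*x^4 + 12*x^3 + 13*x^2 + 6*x + 1) dx. Term by term:
    ∫_0^1 4*x^4 dx = 4/5;  ∫_0^1 12*x^3 dx = 3;  ∫_0^1 13*x^2 dx = 13/3;
    ∫_0^1 6*x dx = 3;  ∫_0^1 1 dx = 1.
  Sum: 4/5 + 3 + 13/3 + 3 + 1 = 182/15.
  ∫_0^1 u'(x)^2 dx = ∫_0^1 (16*x^2 + 24*x + 9) dx. Term by term:
    ∫_0^1 16*x^2 dx = 16/3;  ∫_0^1 24*x dx = 12;  ∫_0^1 9 dx = 9.
  Sum: 16/3 + 12 + 9 = 79/3.
Adding: ||u||_{H^1}^2 = 182/15 + 79/3 = 577/15.


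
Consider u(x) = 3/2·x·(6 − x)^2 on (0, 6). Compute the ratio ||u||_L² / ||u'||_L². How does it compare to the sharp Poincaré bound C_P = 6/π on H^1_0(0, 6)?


||u||_L² / ||u'||_L² = 3*sqrt(14)/7 < C_P = 6/π.

u(x) = 3/2·x·(6 − x)^2, so u'(x) = 9*(x/2 - 3)*(x - 2).
u(x) = 3/2·x·(6 − x)^2 vanishes at x = 0 and x = 6, so u ∈ H^1_0(0, 6). Differentiate via the product rule and integrate the resulting polynomials term by term.
  ∫_0^6 u² dx = ∫_0^6 (9*x^6/4 - 54*x^5 + 486*x^4 - 1944*x^3 + 2916*x^2) dx. Term by term:
    ∫_0^6 9*x^6/4 dx = 629856/7;  ∫_0^6 -54*x^5 dx = -419904;  ∫_0^6 486*x^4 dx = 3779136/5;
    ∫_0^6 -1944*x^3 dx = -629856;  ∫_0^6 2916*x^2 dx = 209952.
  Sum: 629856/7 − 419904 + 3779136/5 − 629856 + 209952 = 209952/35.
  ∫_0^6 (u')² dx = ∫_0^6 (81*x^4/4 - 324*x^3 + 1782*x^2 - 3888*x + 2916) dx. Term by term:
    ∫_0^6 81*x^4/4 dx = 157464/5;  ∫_0^6 -324*x^3 dx = -104976;  ∫_0^6 1782*x^2 dx = 128304;
    ∫_0^6 -3888*x dx = -69984;  ∫_0^6 2916 dx = 17496.
  Sum: 157464/5 − 104976 + 128304 − 69984 + 17496 = 11664/5.
∫_0^6 u² dx = 209952/35, so ||u||_L² = 324*sqrt(70)/35.
∫_0^6 (u')² dx = 11664/5, so ||u'||_L² = 108*sqrt(5)/5.
Ratio ||u||_L² / ||u'||_L² = 3*sqrt(14)/7.
Sharp Poincaré constant on H^1_0(0, 6) is C_P = L/π = 6/π, achieved by sin(π/6·x).
A polynomial bump cannot attain the sharp Poincaré constant (only the first sine eigenfunction does), so the ratio is strictly less than C_P, consistent with ||u||_L² ≤ C_P ||u'||_L².


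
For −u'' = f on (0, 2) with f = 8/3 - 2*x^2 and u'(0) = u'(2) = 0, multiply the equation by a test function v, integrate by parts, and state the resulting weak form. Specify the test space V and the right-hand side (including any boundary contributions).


V = H^1(0, 2) (no boundary constraint on v; u is determined up to an additive constant); weak form: ∫_0^2 u'v' dx = ∫_0^2 (8/3 - 2*x^2) v dx for all v ∈ V.

Multiply both sides by a test function v and integrate from 0 to 2:
  ∫_0^2 −u''(x) v(x) dx = ∫_0^2 f(x) v(x) dx.
Integrate the LHS by parts once:
  ∫_0^2 −u'' v dx = −[u'(x) v(x)]_0^2 + ∫_0^2 u'(x) v'(x) dx.
Thus ∫_0^2 u'(x) v'(x) dx = ∫_0^2 f(x) v(x) dx + [u'(x) v(x)]_0^2.
Choose V so that boundary terms are either known or forced to vanish.
u has homogeneous Neumann: u'(0) = u'(2) = 0. So [u' v]_0^2 = 0·v(2) − 0·v(0) = 0 for any v; take V = H^1(0, 2).
Weak formulation: find u (satisfying any essential BC) such that ∫_0^2 u'(x) v'(x) dx = ∫_0^2 f v dx for all v ∈ V (homogeneous Neumann, so boundary terms vanish).
Substituting f(x) = 8/3 - 2*x^2, the right-hand side is ∫_0^2 (8/3 - 2*x^2) v dx.
Compatibility check (pure Neumann): taking v ≡ 1 ∈ V gives 0 = ∫_0^2 f dx + (0) − (0), i.e. ∫_0^2 f dx must equal u'(0) − u'(2) = 0. Indeed ∫_0^2 (8/3 - 2*x^2) dx = 0, so the data are compatible. The solution is then unique only up to an additive constant (fix it e.g. by requiring ∫_0^2 u dx = 0).


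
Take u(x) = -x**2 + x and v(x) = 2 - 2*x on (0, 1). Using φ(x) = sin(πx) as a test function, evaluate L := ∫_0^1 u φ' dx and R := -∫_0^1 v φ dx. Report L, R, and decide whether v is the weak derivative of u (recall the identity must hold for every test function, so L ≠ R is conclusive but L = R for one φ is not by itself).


LHS = 0, RHS = -2/π. No, v is not the weak derivative of u.

u(x) = -x**2 + x, classical derivative u'(x) = 1 - 2*x.
φ(x) = sin(πx), so φ'(x) = π*cos(π*x).
Note φ(0) = φ(1) = 0, so the boundary term u·φ vanishes.
LHS = ∫_0^1 u(x) φ'(x) dx = ∫_0^1 (-π*x^2*cos(π*x) + π*x*cos(π*x)) dx. Term by term:
  ∫_0^1 π*x*cos(π*x) dx = -2/π;  ∫_0^1 -π*x^2*cos(π*x) dx = 2/π.
Sum: -2/π + 2/π = 0.
So LHS = 0.
∫_0^1 v(x) φ(x) dx = ∫_0^1 (-2*x*sin(π*x) + 2*sin(π*x)) dx. Term by term:
  ∫_0^1 2*sin(π*x) dx = 4/π;  ∫_0^1 -2*x*sin(π*x) dx = -2/π.
Sum: 4/π − 2/π = 2/π.
So RHS = -∫_0^1 v(x) φ(x) dx = -2/π.
LHS − RHS = 2/π ≠ 0, so the identity fails.
(For a valid weak derivative the identity must hold for EVERY test function, in particular this one. The failure shows v is NOT the weak derivative of u.)
Correct weak derivative would be u'(x) = 1 - 2*x.


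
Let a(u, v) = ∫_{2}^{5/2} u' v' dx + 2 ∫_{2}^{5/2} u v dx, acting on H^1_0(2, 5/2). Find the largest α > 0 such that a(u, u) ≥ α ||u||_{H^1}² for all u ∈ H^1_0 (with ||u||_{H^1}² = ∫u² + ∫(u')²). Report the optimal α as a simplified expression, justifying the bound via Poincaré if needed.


α = 1

Coercivity of a(·,·) on H^1_0(2, 5/2) means a(u, u) ≥ α ||u||_{H^1}² for every u ∈ H^1_0.
The interval has length L = 1/2, and Poincaré/coercivity depend only on L. Here a(u, u) = ∫(u')² + (2)·∫u².
Here c = 2 ≥ 1, so a(u,u) = ∫(u')² + c∫u² ≥ ∫(u')² + ∫u² = ||u||_{H^1}², i.e. α = 1 works. No larger α is possible: a(u,u) ≥ α||u||_{H^1}² means (1−α)∫(u')² ≥ (α−c)∫u², and for the modes u_n = sin(nπ(x−x₀)/L) (x₀ the left endpoint) one has ∫u_n²/∫(u_n')² = (L/(nπ))² → 0, so a(u_n,u_n)/||u_n||_{H^1}² → 1. Hence the optimal constant is α = 1.
Therefore α = 1.


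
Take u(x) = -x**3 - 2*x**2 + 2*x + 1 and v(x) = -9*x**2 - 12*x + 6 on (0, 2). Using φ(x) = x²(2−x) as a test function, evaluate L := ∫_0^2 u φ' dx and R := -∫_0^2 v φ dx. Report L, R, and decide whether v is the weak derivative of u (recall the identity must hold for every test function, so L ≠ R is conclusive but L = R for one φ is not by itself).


LHS = 152/15, RHS = 152/5. No, v is not the weak derivative of u.

u(x) = -x**3 - 2*x**2 + 2*x + 1, classical derivative u'(x) = -3*x**2 - 4*x + 2.
φ(x) = x²(2−x), so φ'(x) = x*(4 - 3*x).
Note φ(0) = φ(2) = 0, so the boundary term u·φ vanishes.
LHS = ∫_0^2 u(x) φ'(x) dx = ∫_0^2 (3*x^5 + 2*x^4 - 14*x^3 + 5*x^2 + 4*x) dx. Term by term:
  ∫_0^2 3*x^5 dx = 32;  ∫_0^2 2*x^4 dx = 64/5;  ∫_0^2 -14*x^3 dx = -56;
  ∫_0^2 5*x^2 dx = 40/3;  ∫_0^2 4*x dx = 8.
Sum: 32 + 64/5 − 56 + 40/3 + 8 = 152/15.
So LHS = 152/15.
∫_0^2 v(x) φ(x) dx = ∫_0^2 (9*x^5 - 6*x^4 - 30*x^3 + 12*x^2) dx. Term by term:
  ∫_0^2 9*x^5 dx = 96;  ∫_0^2 -6*x^4 dx = -192/5;  ∫_0^2 -30*x^3 dx = -120;
  ∫_0^2 12*x^2 dx = 32.
Sum: 96 − 192/5 − 120 + 32 = -152/5.
So RHS = -∫_0^2 v(x) φ(x) dx = 152/5.
LHS − RHS = -304/15 ≠ 0, so the identity fails.
(For a valid weak derivative the identity must hold for EVERY test function, in particular this one. The failure shows v is NOT the weak derivative of u.)
Correct weak derivative would be u'(x) = -3*x**2 - 4*x + 2.


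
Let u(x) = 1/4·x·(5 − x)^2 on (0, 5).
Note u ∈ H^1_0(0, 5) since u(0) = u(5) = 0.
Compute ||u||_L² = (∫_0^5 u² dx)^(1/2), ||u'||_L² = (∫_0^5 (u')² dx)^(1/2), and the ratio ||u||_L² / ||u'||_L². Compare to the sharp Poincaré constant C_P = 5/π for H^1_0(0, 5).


||u||_L² / ||u'||_L² = 5*sqrt(14)/14 < C_P = 5/π.

u(x) = 1/4·x·(5 − x)^2, so u'(x) = (x - 5)*(3*x - 5)/4.
u(x) = 1/4·x·(5 − x)^2 vanishes at x = 0 and x = 5, so u ∈ H^1_0(0, 5). Differentiate via the product rule and integrate the resulting polynomials term by term.
  ∫_0^5 u² dx = ∫_0^5 (x^6/16 - 5*x^5/4 + 75*x^4/8 - 125*x^3/4 + 625*x^2/16) dx. Term by term:
    ∫_0^5 x^6/16 dx = 78125/112;  ∫_0^5 -5*x^5/4 dx = -78125/24;  ∫_0^5 75*x^4/8 dx = 46875/8;
    ∫_0^5 -125*x^3/4 dx = -78125/16;  ∫_0^5 625*x^2/16 dx = 78125/48.
  Sum: 78125/112 − 78125/24 + 46875/8 − 78125/16 + 78125/48 = 15625/336.
  ∫_0^5 (u')² dx = ∫_0^5 (9*x^4/16 - 15*x^3/2 + 275*x^2/8 - 125*x/2 + 625/16) dx. Term by term:
    ∫_0^5 9*x^4/16 dx = 5625/16;  ∫_0^5 -15*x^3/2 dx = -9375/8;  ∫_0^5 275*x^2/8 dx = 34375/24;
    ∫_0^5 -125*x/2 dx = -3125/4;  ∫_0^5 625/16 dx = 3125/16.
  Sum: 5625/16 − 9375/8 + 34375/24 − 3125/4 + 3125/16 = 625/24.
∫_0^5 u² dx = 15625/336, so ||u||_L² = 125*sqrt(21)/84.
∫_0^5 (u')² dx = 625/24, so ||u'||_L² = 25*sqrt(6)/12.
Ratio ||u||_L² / ||u'||_L² = 5*sqrt(14)/14.
Sharp Poincaré constant on H^1_0(0, 5) is C_P = L/π = 5/π, achieved by sin(π/5·x).
A polynomial bump cannot attain the sharp Poincaré constant (only the first sine eigenfunction does), so the ratio is strictly less than C_P, consistent with ||u||_L² ≤ C_P ||u'||_L².


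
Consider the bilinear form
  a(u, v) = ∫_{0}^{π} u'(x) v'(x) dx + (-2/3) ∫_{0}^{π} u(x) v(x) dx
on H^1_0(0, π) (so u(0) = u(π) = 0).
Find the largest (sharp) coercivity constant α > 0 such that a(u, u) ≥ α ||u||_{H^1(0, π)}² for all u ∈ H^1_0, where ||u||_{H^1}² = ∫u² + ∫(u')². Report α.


α = 1/6

Coercivity of a(·,·) on H^1_0(0, π) means a(u, u) ≥ α ||u||_{H^1}² for every u ∈ H^1_0.
The interval has length L = π, and Poincaré/coercivity depend only on L. Here a(u, u) = ∫(u')² + (-2/3)·∫u².
Here c = -2/3 < 0 with |c| < (π/L)² = 1, so coercivity still holds. The condition a(u,u) ≥ α||u||_{H^1}² reads (1−α)∫(u')² ≥ (α−c)∫u². Any admissible α is ≤ 1 (rapidly oscillating u have ∫u²/∫(u')² → 0), and α = 1 would force 0 ≥ (1−c)∫u², impossible since c < 1; so 1−α > 0. By the sharp Poincaré inequality on H^1_0 of an interval of length L, ∫(u')² ≥ (π/L)²∫u² with equality for the first sine mode sin(π(x−x₀)/L) (x₀ the left endpoint), so the inequality holds for all u iff (1−α)(π/L)² ≥ α − c, i.e. α ≤ ((π/L)² + c)/((π/L)² + 1) = (1 + c(L/π)²)/(1 + (L/π)²). (Direct route, valid since c ≤ 0: Poincaré gives c∫u² ≥ c(L/π)²∫(u')², so a(u,u) ≥ (1 + c(L/π)²)∫(u')², while ||u||_{H^1}² ≤ (1 + (L/π)²)∫(u')²; dividing yields the same α.) With (π/L)² = 1 and c = -2/3, the largest admissible constant is α = ((π/L)² + c)/((π/L)² + 1).
Simplifying, α = 1/6.


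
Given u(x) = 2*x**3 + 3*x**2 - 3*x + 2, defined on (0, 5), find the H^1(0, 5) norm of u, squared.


||u||_{H^1}^2 = 1491635/14

The H^1 norm (squared) on an interval (0, L) is
  ||u||_{H^1}^2 = ∫_0^L u(x)^2 dx + ∫_0^L u'(x)^2 dx.
Compute u'(x) = 6*x**2 + 6*x - 3.
Then u(x)^2 = 4*x**6 + 12*x**5 - 3*x**4 - 10*x**3 + 21*x**2 - 12*x + 4 and u'(x)^2 = 36*x**4 + 72*x**3 - 36*x + 9.
Integrate each monomial from 0 to 5 using ∫_0^5 c·x^n dx = c·5^(n+1)/(n+1):
  ∫_0^5 u(x)^2 dx = ∫_0^5 (4*x^6 + 12*x^5 - 3*x^4 - 10*x^3 + 21*x^2 - 12*x + 4) dx. Term by term:
    ∫_0^5 4*x^6 dx = 312500/7;  ∫_0^5 12*x^5 dx = 31250;  ∫_0^5 -3*x^4 dx = -1875;
    ∫_0^5 -10*x^3 dx = -3125/2;  ∫_0^5 21*x^2 dx = 875;  ∫_0^5 -12*x dx = -150;
    ∫_0^5 4 dx = 20.
  Sum: 312500/7 + 31250 − 1875 − 3125/2 + 875 − 150 + 20 = 1024805/14.
  ∫_0^5 u'(x)^2 dx = ∫_0^5 (36*x^4 + 72*x^3 - 36*x + 9) dx. Term by term:
    ∫_0^5 36*x^4 dx = 22500;  ∫_0^5 72*x^3 dx = 11250;  ∫_0^5 -36*x dx = -450;
    ∫_0^5 9 dx = 45.
  Sum: 22500 + 11250 − 450 + 45 = 33345.
Adding: ||u||_{H^1}^2 = 1024805/14 + 33345 = 1491635/14.


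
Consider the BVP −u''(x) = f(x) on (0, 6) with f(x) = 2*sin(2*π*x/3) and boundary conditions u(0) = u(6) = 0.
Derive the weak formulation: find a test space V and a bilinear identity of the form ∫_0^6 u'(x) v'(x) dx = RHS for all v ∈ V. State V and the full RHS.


V = H^1_0(0, 6) (so v(0) = v(6) = 0); weak form: ∫_0^6 u'v' dx = ∫_0^6 (2*sin(2*π*x/3)) v dx for all v ∈ V.

Multiply both sides by a test function v and integrate from 0 to 6:
  ∫_0^6 −u''(x) v(x) dx = ∫_0^6 f(x) v(x) dx.
Integrate the LHS by parts once:
  ∫_0^6 −u'' v dx = −[u'(x) v(x)]_0^6 + ∫_0^6 u'(x) v'(x) dx.
Thus ∫_0^6 u'(x) v'(x) dx = ∫_0^6 f(x) v(x) dx + [u'(x) v(x)]_0^6.
Choose V so that boundary terms are either known or forced to vanish.
u is Dirichlet: u(0) = u(6) = 0. Let V = H^1_0(0, 6); then v(0) = v(6) = 0, and [u' v]_0^6 = 0.
Weak formulation: find u (satisfying any essential BC) such that ∫_0^6 u'(x) v'(x) dx = ∫_0^6 f v dx for all v ∈ V.
Substituting f(x) = 2*sin(2*π*x/3), the right-hand side is ∫_0^6 (2*sin(2*π*x/3)) v dx.


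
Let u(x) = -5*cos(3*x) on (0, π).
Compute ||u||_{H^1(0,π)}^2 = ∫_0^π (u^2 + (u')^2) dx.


||u||_{H^1(0,π)}^2 = 125*π

u'(x) = 15*sin(3*x).
Expand u² and (u')² and integrate term by term on (0, π), using: for integers n ≥ 1, ∫_0^π sin²(nx) dx = ∫_0^π cos²(nx) dx = π/2; for n ≠ n', ∫_0^π sin(nx)sin(n'x) dx = ∫_0^π cos(nx)cos(n'x) dx = 0; and by product-to-sum, ∫_0^π sin(nx)cos(n'x) dx = ½∫_0^π [sin((n+n')x) + sin((n−n')x)] dx, which is 0 when n+n' is even and 2n/(n²−n'²) when n+n' is odd (it need not vanish on (0, π)).
  u² squared terms: (-5)²·∫cos(3x)² dx = 25·π/2 = 25*π/2.
  So ∫_0^π u² dx = 25*π/2.
  (u')² squared terms: (15)²·∫sin(3x)² dx = 225·π/2 = 225*π/2.
  So ∫_0^π (u')² dx = 225*π/2.
||u||_{H^1}^2 = (25*π/2) + (225*π/2) = 125*π.


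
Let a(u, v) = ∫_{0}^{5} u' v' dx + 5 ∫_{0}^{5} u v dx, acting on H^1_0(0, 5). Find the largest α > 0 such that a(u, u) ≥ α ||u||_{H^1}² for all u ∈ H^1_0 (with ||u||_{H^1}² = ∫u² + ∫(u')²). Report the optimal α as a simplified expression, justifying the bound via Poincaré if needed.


α = 1

Coercivity of a(·,·) on H^1_0(0, 5) means a(u, u) ≥ α ||u||_{H^1}² for every u ∈ H^1_0.
The interval has length L = 5, and Poincaré/coercivity depend only on L. Here a(u, u) = ∫(u')² + (5)·∫u².
Here c = 5 ≥ 1, so a(u,u) = ∫(u')² + c∫u² ≥ ∫(u')² + ∫u² = ||u||_{H^1}², i.e. α = 1 works. No larger α is possible: a(u,u) ≥ α||u||_{H^1}² means (1−α)∫(u')² ≥ (α−c)∫u², and for the modes u_n = sin(nπ(x−x₀)/L) (x₀ the left endpoint) one has ∫u_n²/∫(u_n')² = (L/(nπ))² → 0, so a(u_n,u_n)/||u_n||_{H^1}² → 1. Hence the optimal constant is α = 1.
Therefore α = 1.


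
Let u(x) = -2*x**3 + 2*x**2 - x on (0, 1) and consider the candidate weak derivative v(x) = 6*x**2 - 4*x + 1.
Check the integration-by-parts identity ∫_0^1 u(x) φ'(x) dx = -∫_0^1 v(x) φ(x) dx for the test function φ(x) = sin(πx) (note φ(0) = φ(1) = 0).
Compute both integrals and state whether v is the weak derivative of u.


LHS = -24/π^3 + 4/π, RHS = -4/π + 24/π^3. No, v is not the weak derivative of u.

u(x) = -2*x**3 + 2*x**2 - x, classical derivative u'(x) = -6*x**2 + 4*x - 1.
φ(x) = sin(πx), so φ'(x) = π*cos(π*x).
Note φ(0) = φ(1) = 0, so the boundary term u·φ vanishes.
LHS = ∫_0^1 u(x) φ'(x) dx = ∫_0^1 (-2*π*x^3*cos(π*x) + 2*π*x^2*cos(π*x) - π*x*cos(π*x)) dx. Term by term:
  ∫_0^1 -π*x*cos(π*x) dx = 2/π;  ∫_0^1 -2*π*x^3*cos(π*x) dx = -24/π^3 + 6/π;  ∫_0^1 2*π*x^2*cos(π*x) dx = -4/π.
Sum: 2/π + -24/π^3 + 6/π − 4/π = -24/π^3 + 4/π.
So LHS = -24/π^3 + 4/π.
∫_0^1 v(x) φ(x) dx = ∫_0^1 (6*x^2*sin(π*x) - 4*x*sin(π*x) + sin(π*x)) dx. Term by term:
  ∫_0^1 -4*x*sin(π*x) dx = -4/π;  ∫_0^1 6*x^2*sin(π*x) dx = -24/π^3 + 6/π;  ∫_0^1 sin(π*x) dx = 2/π.
Sum: -4/π + -24/π^3 + 6/π + 2/π = -24/π^3 + 4/π.
So RHS = -∫_0^1 v(x) φ(x) dx = -4/π + 24/π^3.
LHS − RHS = -48/π^3 + 8/π ≠ 0, so the identity fails.
(For a valid weak derivative the identity must hold for EVERY test function, in particular this one. The failure shows v is NOT the weak derivative of u.)
Correct weak derivative would be u'(x) = -6*x**2 + 4*x - 1.


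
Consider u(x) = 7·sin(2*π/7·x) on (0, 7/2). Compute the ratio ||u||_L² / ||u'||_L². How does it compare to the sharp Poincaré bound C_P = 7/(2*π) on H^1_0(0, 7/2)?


||u||_L² / ||u'||_L² = 7/(2*π) = C_P.

u(x) = 7·sin(2*π/7·x), so u'(x) = 2*π*cos(2*π*x/7).
Writing u(x) = A·sin(kπx/L) with A = 7 and k = 1, use ∫_0^L sin²(kπx/L) dx = L/2 and ∫_0^L cos²(kπx/L) dx = L/2.
u² = 49·sin²(2*π/7·x) and (u')² = 4*π^2·cos²(2*π/7·x), and each of sin², cos² integrates to L/2 = 7/4 over (0, 7/2).
∫_0^7/2 u² dx = 343/4, so ||u||_L² = 7*sqrt(7)/2.
∫_0^7/2 (u')² dx = 7*π^2, so ||u'||_L² = sqrt(7)*π.
Ratio ||u||_L² / ||u'||_L² = 7/(2*π).
Sharp Poincaré constant on H^1_0(0, 7/2) is C_P = L/π = 7/(2*π), achieved by sin(2*π/7·x).
This is the k = 1 eigenfunction (up to amplitude), so the ratio equals the sharp Poincaré constant exactly.


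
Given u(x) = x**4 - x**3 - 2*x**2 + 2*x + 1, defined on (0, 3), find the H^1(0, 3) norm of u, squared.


||u||_{H^1}^2 = 314751/140

The H^1 norm (squared) on an interval (0, L) is
  ||u||_{H^1}^2 = ∫_0^L u(x)^2 dx + ∫_0^L u'(x)^2 dx.
Compute u'(x) = 4*x**3 - 3*x**2 - 4*x + 2.
Then u(x)^2 = x**8 - 2*x**7 - 3*x**6 + 8*x**5 + 2*x**4 - 10*x**3 + 4*x + 1 and u'(x)^2 = 16*x**6 - 24*x**5 - 23*x**4 + 40*x**3 + 4*x**2 - 16*x + 4.
Integrate each monomial from 0 to 3 using ∫_0^3 c·x^n dx = c·3^(n+1)/(n+1):
  ∫_0^3 u(x)^2 dx = ∫_0^3 (x^8 - 2*x^7 - 3*x^6 + 8*x^5 + 2*x^4 - 10*x^3 + 4*x + 1) dx. Term by term:
    ∫_0^3 x^8 dx = 2187;  ∫_0^3 -2*x^7 dx = -6561/4;  ∫_0^3 -3*x^6 dx = -6561/7;
    ∫_0^3 8*x^5 dx = 972;  ∫_0^3 2*x^4 dx = 486/5;  ∫_0^3 -10*x^3 dx = -405/2;
    ∫_0^3 4*x dx = 18;  ∫_0^3 1 dx = 3.
  Sum: 2187 − 6561/4 − 6561/7 + 972 + 486/5 − 405/2 + 18 + 3 = 69603/140.
  ∫_0^3 u'(x)^2 dx = ∫_0^3 (16*x^6 - 24*x^5 - 23*x^4 + 40*x^3 + 4*x^2 - 16*x + 4) dx. Term by term:
    ∫_0^3 16*x^6 dx = 34992/7;  ∫_0^3 -24*x^5 dx = -2916;  ∫_0^3 -23*x^4 dx = -5589/5;
    ∫_0^3 40*x^3 dx = 810;  ∫_0^3 4*x^2 dx = 36;  ∫_0^3 -16*x dx = -72;
    ∫_0^3 4 dx = 12.
  Sum: 34992/7 − 2916 − 5589/5 + 810 + 36 − 72 + 12 = 61287/35.
Adding: ||u||_{H^1}^2 = 69603/140 + 61287/35 = 314751/140.


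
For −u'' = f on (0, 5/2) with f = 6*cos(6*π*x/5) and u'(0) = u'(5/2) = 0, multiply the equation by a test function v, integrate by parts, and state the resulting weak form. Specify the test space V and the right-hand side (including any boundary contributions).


V = H^1(0, 5/2) (no boundary constraint on v; u is determined up to an additive constant); weak form: ∫_0^5/2 u'v' dx = ∫_0^5/2 (6*cos(6*π*x/5)) v dx for all v ∈ V.

Multiply both sides by a test function v and integrate from 0 to 5/2:
  ∫_0^5/2 −u''(x) v(x) dx = ∫_0^5/2 f(x) v(x) dx.
Integrate the LHS by parts once:
  ∫_0^5/2 −u'' v dx = −[u'(x) v(x)]_0^5/2 + ∫_0^5/2 u'(x) v'(x) dx.
Thus ∫_0^5/2 u'(x) v'(x) dx = ∫_0^5/2 f(x) v(x) dx + [u'(x) v(x)]_0^5/2.
Choose V so that boundary terms are either known or forced to vanish.
u has homogeneous Neumann: u'(0) = u'(5/2) = 0. So [u' v]_0^5/2 = 0·v(5/2) − 0·v(0) = 0 for any v; take V = H^1(0, 5/2).
Weak formulation: find u (satisfying any essential BC) such that ∫_0^5/2 u'(x) v'(x) dx = ∫_0^5/2 f v dx for all v ∈ V (homogeneous Neumann, so boundary terms vanish).
Substituting f(x) = 6*cos(6*π*x/5), the right-hand side is ∫_0^5/2 (6*cos(6*π*x/5)) v dx.
Compatibility check (pure Neumann): taking v ≡ 1 ∈ V gives 0 = ∫_0^5/2 f dx + (0) − (0), i.e. ∫_0^5/2 f dx must equal u'(0) − u'(5/2) = 0. Indeed ∫_0^5/2 (6*cos(6*π*x/5)) dx = 0, so the data are compatible. The solution is then unique only up to an additive constant (fix it e.g. by requiring ∫_0^5/2 u dx = 0).


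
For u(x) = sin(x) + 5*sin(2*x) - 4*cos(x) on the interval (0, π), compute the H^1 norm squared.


||u||_{H^1(0,π)}^2 = -320/3 + 159*π/2

u'(x) = 4*sin(x) + cos(x) + 10*cos(2*x).
Expand u² and (u')² and integrate term by term on (0, π), using: for integers n ≥ 1, ∫_0^π sin²(nx) dx = ∫_0^π cos²(nx) dx = π/2; for n ≠ n', ∫_0^π sin(nx)sin(n'x) dx = ∫_0^π cos(nx)cos(n'x) dx = 0; and by product-to-sum, ∫_0^π sin(nx)cos(n'x) dx = ½∫_0^π [sin((n+n')x) + sin((n−n')x)] dx, which is 0 when n+n' is even and 2n/(n²−n'²) when n+n' is odd (it need not vanish on (0, π)).
  u² squared terms: (-4)²·∫cos(x)² dx = 16·π/2 = 8*π;  (5)²·∫sin(2x)² dx = 25·π/2 = 25*π/2;  (1)²·∫sin(x)² dx = 1·π/2 = π/2.
  u² cross terms: 2·(-4)·(5)·∫cos(x)·sin(2x) dx = -40·(4/3) = -160/3;  2·(-4)·(1)·∫cos(x)·sin(x) dx = -8·(0) = 0;  2·(5)·(1)·∫sin(2x)·sin(x) dx = 10·(0) = 0.
  So ∫_0^π u² dx = 8*π + 25*π/2 + π/2 − 160/3 + 0 + 0 = -160/3 + 21*π.
  (u')² squared terms: (4)²·∫sin(x)² dx = 16·π/2 = 8*π;  (10)²·∫cos(2x)² dx = 100·π/2 = 50*π;  (1)²·∫cos(x)² dx = 1·π/2 = π/2.
  (u')² cross terms: 2·(4)·(10)·∫sin(x)·cos(2x) dx = 80·(-2/3) = -160/3;  2·(4)·(1)·∫sin(x)·cos(x) dx = 8·(0) = 0;  2·(10)·(1)·∫cos(2x)·cos(x) dx = 20·(0) = 0.
  So ∫_0^π (u')² dx = 8*π + 50*π + π/2 − 160/3 + 0 + 0 = -160/3 + 117*π/2.
||u||_{H^1}^2 = (-160/3 + 21*π) + (-160/3 + 117*π/2) = -320/3 + 159*π/2.


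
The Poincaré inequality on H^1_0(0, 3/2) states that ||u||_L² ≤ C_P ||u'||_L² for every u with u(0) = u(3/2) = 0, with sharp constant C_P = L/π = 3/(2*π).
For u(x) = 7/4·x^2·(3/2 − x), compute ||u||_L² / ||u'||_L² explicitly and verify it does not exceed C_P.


||u||_L² / ||u'||_L² = 3*sqrt(14)/28 < C_P = 3/(2*π).

u(x) = 7/4·x^2·(3/2 − x), so u'(x) = 21*x*(1 - x)/4.
u(x) = 7/4·x^2·(3/2 − x) vanishes at x = 0 and x = 3/2, so u ∈ H^1_0(0, 3/2). Differentiate via the product rule and integrate the resulting polynomials term by term.
  ∫_0^3/2 u² dx = ∫_0^3/2 (49*x^6/16 - 147*x^5/16 + 441*x^4/64) dx. Term by term:
    ∫_0^3/2 49*x^6/16 dx = 15309/2048;  ∫_0^3/2 -147*x^5/16 dx = -35721/2048;  ∫_0^3/2 441*x^4/64 dx = 107163/10240.
  Sum: 15309/2048 − 35721/2048 + 107163/10240 = 5103/10240.
  ∫_0^3/2 (u')² dx = ∫_0^3/2 (441*x^4/16 - 441*x^3/8 + 441*x^2/16) dx. Term by term:
    ∫_0^3/2 441*x^4/16 dx = 107163/2560;  ∫_0^3/2 -441*x^3/8 dx = -35721/512;  ∫_0^3/2 441*x^2/16 dx = 3969/128.
  Sum: 107163/2560 − 35721/512 + 3969/128 = 3969/1280.
∫_0^3/2 u² dx = 5103/10240, so ||u||_L² = 27*sqrt(70)/320.
∫_0^3/2 (u')² dx = 3969/1280, so ||u'||_L² = 63*sqrt(5)/80.
Ratio ||u||_L² / ||u'||_L² = 3*sqrt(14)/28.
Sharp Poincaré constant on H^1_0(0, 3/2) is C_P = L/π = 3/(2*π), achieved by sin(2*π/3·x).
A polynomial bump cannot attain the sharp Poincaré constant (only the first sine eigenfunction does), so the ratio is strictly less than C_P, consistent with ||u||_L² ≤ C_P ||u'||_L².


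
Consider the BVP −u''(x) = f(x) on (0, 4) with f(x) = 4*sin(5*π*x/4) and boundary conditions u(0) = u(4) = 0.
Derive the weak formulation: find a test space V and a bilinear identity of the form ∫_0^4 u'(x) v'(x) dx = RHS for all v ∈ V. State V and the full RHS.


V = H^1_0(0, 4) (so v(0) = v(4) = 0); weak form: ∫_0^4 u'v' dx = ∫_0^4 (4*sin(5*π*x/4)) v dx for all v ∈ V.

Multiply both sides by a test function v and integrate from 0 to 4:
  ∫_0^4 −u''(x) v(x) dx = ∫_0^4 f(x) v(x) dx.
Integrate the LHS by parts once:
  ∫_0^4 −u'' v dx = −[u'(x) v(x)]_0^4 + ∫_0^4 u'(x) v'(x) dx.
Thus ∫_0^4 u'(x) v'(x) dx = ∫_0^4 f(x) v(x) dx + [u'(x) v(x)]_0^4.
Choose V so that boundary terms are either known or forced to vanish.
u is Dirichlet: u(0) = u(4) = 0. Let V = H^1_0(0, 4); then v(0) = v(4) = 0, and [u' v]_0^4 = 0.
Weak formulation: find u (satisfying any essential BC) such that ∫_0^4 u'(x) v'(x) dx = ∫_0^4 f v dx for all v ∈ V.
Substituting f(x) = 4*sin(5*π*x/4), the right-hand side is ∫_0^4 (4*sin(5*π*x/4)) v dx.


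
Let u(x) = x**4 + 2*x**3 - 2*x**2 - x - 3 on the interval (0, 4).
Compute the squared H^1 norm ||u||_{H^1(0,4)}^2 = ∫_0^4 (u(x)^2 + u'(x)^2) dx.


||u||_{H^1}^2 = 38207816/315

The H^1 norm (squared) on an interval (0, L) is
  ||u||_{H^1}^2 = ∫_0^L u(x)^2 dx + ∫_0^L u'(x)^2 dx.
Compute u'(x) = 4*x**3 + 6*x**2 - 4*x - 1.
Then u(x)^2 = x**8 + 4*x**7 - 10*x**5 - 6*x**4 - 8*x**3 + 13*x**2 + 6*x + 9 and u'(x)^2 = 16*x**6 + 48*x**5 + 4*x**4 - 56*x**3 + 4*x**2 + 8*x + 1.
Integrate each monomial from 0 to 4 using ∫_0^4 c·x^n dx = c·4^(n+1)/(n+1):
  ∫_0^4 u(x)^2 dx = ∫_0^4 (x^8 + 4*x^7 - 10*x^5 - 6*x^4 - 8*x^3 + 13*x^2 + 6*x + 9) dx. Term by term:
    ∫_0^4 x^8 dx = 262144/9;  ∫_0^4 4*x^7 dx = 32768;  ∫_0^4 -10*x^5 dx = -20480/3;
    ∫_0^4 -6*x^4 dx = -6144/5;  ∫_0^4 -8*x^3 dx = -512;  ∫_0^4 13*x^2 dx = 832/3;
    ∫_0^4 6*x dx = 48;  ∫_0^4 9 dx = 36.
  Sum: 262144/9 + 32768 − 20480/3 − 6144/5 − 512 + 832/3 + 48 + 36 = 2416004/45.
  ∫_0^4 u'(x)^2 dx = ∫_0^4 (16*x^6 + 48*x^5 + 4*x^4 - 56*x^3 + 4*x^2 + 8*x + 1) dx. Term by term:
    ∫_0^4 16*x^6 dx = 262144/7;  ∫_0^4 48*x^5 dx = 32768;  ∫_0^4 4*x^4 dx = 4096/5;
    ∫_0^4 -56*x^3 dx = -3584;  ∫_0^4 4*x^2 dx = 256/3;  ∫_0^4 8*x dx = 64;
    ∫_0^4 1 dx = 4.
  Sum: 262144/7 + 32768 + 4096/5 − 3584 + 256/3 + 64 + 4 = 7098596/105.
Adding: ||u||_{H^1}^2 = 2416004/45 + 7098596/105 = 38207816/315.


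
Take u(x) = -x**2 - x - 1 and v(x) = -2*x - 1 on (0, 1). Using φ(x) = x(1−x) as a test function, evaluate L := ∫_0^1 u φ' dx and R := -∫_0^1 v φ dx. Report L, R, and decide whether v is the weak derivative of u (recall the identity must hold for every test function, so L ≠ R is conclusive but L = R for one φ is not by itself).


LHS = 1/3, RHS = 1/3. Yes, v = u' weakly.

u(x) = -x**2 - x - 1, classical derivative u'(x) = -2*x - 1.
φ(x) = x(1−x), so φ'(x) = 1 - 2*x.
Note φ(0) = φ(1) = 0, so the boundary term u·φ vanishes.
LHS = ∫_0^1 u(x) φ'(x) dx = ∫_0^1 (2*x^3 + x^2 + x - 1) dx. Term by term:
  ∫_0^1 2*x^3 dx = 1/2;  ∫_0^1 x^2 dx = 1/3;  ∫_0^1 x dx = 1/2;
  ∫_0^1 -1 dx = -1.
Sum: 1/2 + 1/3 + 1/2 − 1 = 1/3.
So LHS = 1/3.
∫_0^1 v(x) φ(x) dx = ∫_0^1 (2*x^3 - x^2 - x) dx. Term by term:
  ∫_0^1 2*x^3 dx = 1/2;  ∫_0^1 -x^2 dx = -1/3;  ∫_0^1 -x dx = -1/2.
Sum: 1/2 − 1/3 − 1/2 = -1/3.
So RHS = -∫_0^1 v(x) φ(x) dx = 1/3.
LHS = RHS, so the identity holds for this test φ.
Moreover u is smooth here and v(x) = u'(x) = -2*x - 1 pointwise, so the identity holds for every test function. Hence v is the weak derivative of u.


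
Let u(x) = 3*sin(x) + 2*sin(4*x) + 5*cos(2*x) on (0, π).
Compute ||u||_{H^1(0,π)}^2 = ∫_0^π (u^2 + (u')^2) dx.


||u||_{H^1(0,π)}^2 = -100 + 211*π/2

u'(x) = -10*sin(2*x) + 3*cos(x) + 8*cos(4*x).
Expand u² and (u')² and integrate term by term on (0, π), using: for integers n ≥ 1, ∫_0^π sin²(nx) dx = ∫_0^π cos²(nx) dx = π/2; for n ≠ n', ∫_0^π sin(nx)sin(n'x) dx = ∫_0^π cos(nx)cos(n'x) dx = 0; and by product-to-sum, ∫_0^π sin(nx)cos(n'x) dx = ½∫_0^π [sin((n+n')x) + sin((n−n')x)] dx, which is 0 when n+n' is even and 2n/(n²−n'²) when n+n' is odd (it need not vanish on (0, π)).
  u² squared terms: (2)²·∫sin(4x)² dx = 4·π/2 = 2*π;  (3)²·∫sin(x)² dx = 9·π/2 = 9*π/2;  (5)²·∫cos(2x)² dx = 25·π/2 = 25*π/2.
  u² cross terms: 2·(2)·(3)·∫sin(4x)·sin(x) dx = 12·(0) = 0;  2·(2)·(5)·∫sin(4x)·cos(2x) dx = 20·(0) = 0;  2·(3)·(5)·∫sin(x)·cos(2x) dx = 30·(-2/3) = -20.
  So ∫_0^π u² dx = 2*π + 9*π/2 + 25*π/2 + 0 + 0 − 20 = -20 + 19*π.
  (u')² squared terms: (-10)²·∫sin(2x)² dx = 100·π/2 = 50*π;  (3)²·∫cos(x)² dx = 9·π/2 = 9*π/2;  (8)²·∫cos(4x)² dx = 64·π/2 = 32*π.
  (u')² cross terms: 2·(-10)·(3)·∫sin(2x)·cos(x) dx = -60·(4/3) = -80;  2·(-10)·(8)·∫sin(2x)·cos(4x) dx = -160·(0) = 0;  2·(3)·(8)·∫cos(x)·cos(4x) dx = 48·(0) = 0.
  So ∫_0^π (u')² dx = 50*π + 9*π/2 + 32*π − 80 + 0 + 0 = -80 + 173*π/2.
||u||_{H^1}^2 = (-20 + 19*π) + (-80 + 173*π/2) = -100 + 211*π/2.


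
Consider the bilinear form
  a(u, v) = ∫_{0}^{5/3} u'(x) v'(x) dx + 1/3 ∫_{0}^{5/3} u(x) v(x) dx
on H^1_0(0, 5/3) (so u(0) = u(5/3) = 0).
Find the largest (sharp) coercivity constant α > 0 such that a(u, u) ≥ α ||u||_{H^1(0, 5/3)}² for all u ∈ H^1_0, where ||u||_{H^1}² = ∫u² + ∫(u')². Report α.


α = (25 + 27*π^2)/(3*(25 + 9*π^2))

Coercivity of a(·,·) on H^1_0(0, 5/3) means a(u, u) ≥ α ||u||_{H^1}² for every u ∈ H^1_0.
The interval has length L = 5/3, and Poincaré/coercivity depend only on L. Here a(u, u) = ∫(u')² + (1/3)·∫u².
Here 0 < c = 1/3 < 1. The condition a(u,u) ≥ α||u||_{H^1}² reads (1−α)∫(u')² ≥ (α−c)∫u². Any admissible α is ≤ 1 (rapidly oscillating u have ∫u²/∫(u')² → 0), and α = 1 would force 0 ≥ (1−c)∫u², impossible since c < 1; so 1−α > 0. By the sharp Poincaré inequality on H^1_0 of an interval of length L, ∫(u')² ≥ (π/L)²∫u² with equality for the first sine mode sin(π(x−x₀)/L) (x₀ the left endpoint), so the inequality holds for all u iff (1−α)(π/L)² ≥ α − c, i.e. α ≤ ((π/L)² + c)/((π/L)² + 1) = (1 + c(L/π)²)/(1 + (L/π)²). With (π/L)² = 9*π^2/25 and c = 1/3, the largest admissible constant is α = ((π/L)² + c)/((π/L)² + 1).
Simplifying, α = (25 + 27*π^2)/(3*(25 + 9*π^2)).


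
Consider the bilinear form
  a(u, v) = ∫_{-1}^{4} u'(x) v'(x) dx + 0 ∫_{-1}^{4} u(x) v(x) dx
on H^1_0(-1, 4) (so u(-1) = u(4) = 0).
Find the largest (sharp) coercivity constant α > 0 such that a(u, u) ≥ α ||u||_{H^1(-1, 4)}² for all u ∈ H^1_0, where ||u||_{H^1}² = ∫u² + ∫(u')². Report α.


α = π^2/(π^2 + 25)

Coercivity of a(·,·) on H^1_0(-1, 4) means a(u, u) ≥ α ||u||_{H^1}² for every u ∈ H^1_0.
The interval has length L = 5, and Poincaré/coercivity depend only on L. Here a(u, u) = ∫(u')² + (0)·∫u².
Here c = 0, so a(u,u) = ∫(u')² alone. The condition a(u,u) ≥ α||u||_{H^1}² reads (1−α)∫(u')² ≥ (α−c)∫u². Any admissible α is ≤ 1 (rapidly oscillating u have ∫u²/∫(u')² → 0), and α = 1 would force 0 ≥ (1−c)∫u², impossible since c < 1; so 1−α > 0. By the sharp Poincaré inequality on H^1_0 of an interval of length L, ∫(u')² ≥ (π/L)²∫u² with equality for the first sine mode sin(π(x−x₀)/L) (x₀ the left endpoint), so the inequality holds for all u iff (1−α)(π/L)² ≥ α − c, i.e. α ≤ ((π/L)² + c)/((π/L)² + 1) = (1 + c(L/π)²)/(1 + (L/π)²). (Direct route, valid since c ≤ 0: Poincaré gives c∫u² ≥ c(L/π)²∫(u')², so a(u,u) ≥ (1 + c(L/π)²)∫(u')², while ||u||_{H^1}² ≤ (1 + (L/π)²)∫(u')²; dividing yields the same α.) With (π/L)² = π^2/25 and c = 0, the largest admissible constant is α = ((π/L)² + c)/((π/L)² + 1).
Simplifying, α = π^2/(π^2 + 25).


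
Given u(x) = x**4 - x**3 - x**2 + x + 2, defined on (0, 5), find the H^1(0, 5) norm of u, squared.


||u||_{H^1}^2 = 59015675/252

The H^1 norm (squared) on an interval (0, L) is
  ||u||_{H^1}^2 = ∫_0^L u(x)^2 dx + ∫_0^L u'(x)^2 dx.
Compute u'(x) = 4*x**3 - 3*x**2 - 2*x + 1.
Then u(x)^2 = x**8 - 2*x**7 - x**6 + 4*x**5 + 3*x**4 - 6*x**3 - 3*x**2 + 4*x + 4 and u'(x)^2 = 16*x**6 - 24*x**5 - 7*x**4 + 20*x**3 - 2*x**2 - 4*x + 1.
Integrate each monomial from 0 to 5 using ∫_0^5 c·x^n dx = c·5^(n+1)/(n+1):
  ∫_0^5 u(x)^2 dx = ∫_0^5 (x^8 - 2*x^7 - x^6 + 4*x^5 + 3*x^4 - 6*x^3 - 3*x^2 + 4*x + 4) dx. Term by term:
    ∫_0^5 x^8 dx = 1953125/9;  ∫_0^5 -2*x^7 dx = -390625/4;  ∫_0^5 -x^6 dx = -78125/7;
    ∫_0^5 4*x^5 dx = 31250/3;  ∫_0^5 3*x^4 dx = 1875;  ∫_0^5 -6*x^3 dx = -1875/2;
    ∫_0^5 -3*x^2 dx = -125;  ∫_0^5 4*x dx = 50;  ∫_0^5 4 dx = 20.
  Sum: 1953125/9 − 390625/4 − 78125/7 + 31250/3 + 1875 − 1875/2 − 125 + 50 + 20 = 30113015/252.
  ∫_0^5 u'(x)^2 dx = ∫_0^5 (16*x^6 - 24*x^5 - 7*x^4 + 20*x^3 - 2*x^2 - 4*x + 1) dx. Term by term:
    ∫_0^5 16*x^6 dx = 1250000/7;  ∫_0^5 -24*x^5 dx = -62500;  ∫_0^5 -7*x^4 dx = -4375;
    ∫_0^5 20*x^3 dx = 3125;  ∫_0^5 -2*x^2 dx = -250/3;  ∫_0^5 -4*x dx = -50;
    ∫_0^5 1 dx = 5.
  Sum: 1250000/7 − 62500 − 4375 + 3125 − 250/3 − 50 + 5 = 2408555/21.
Adding: ||u||_{H^1}^2 = 30113015/252 + 2408555/21 = 59015675/252.


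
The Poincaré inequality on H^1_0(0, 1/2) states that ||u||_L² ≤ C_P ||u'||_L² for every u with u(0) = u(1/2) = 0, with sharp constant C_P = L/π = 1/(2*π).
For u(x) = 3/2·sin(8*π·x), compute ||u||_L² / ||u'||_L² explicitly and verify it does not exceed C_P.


||u||_L² / ||u'||_L² = 1/(8*π) < C_P = 1/(2*π).

u(x) = 3/2·sin(8*π·x), so u'(x) = 12*π*cos(8*π*x).
Writing u(x) = A·sin(kπx/L) with A = 3/2 and k = 4, use ∫_0^L sin²(kπx/L) dx = L/2 and ∫_0^L cos²(kπx/L) dx = L/2.
u² = 9/4·sin²(8*π·x) and (u')² = 144*π^2·cos²(8*π·x), and each of sin², cos² integrates to L/2 = 1/4 over (0, 1/2).
∫_0^1/2 u² dx = 9/16, so ||u||_L² = 3/4.
∫_0^1/2 (u')² dx = 36*π^2, so ||u'||_L² = 6*π.
Ratio ||u||_L² / ||u'||_L² = 1/(8*π).
Sharp Poincaré constant on H^1_0(0, 1/2) is C_P = L/π = 1/(2*π), achieved by sin(2*π·x).
This is the k = 4 harmonic; the ratio L/(kπ) is strictly less than C_P = L/π, consistent with the sharp inequality ||u||_L² ≤ C_P ||u'||_L².


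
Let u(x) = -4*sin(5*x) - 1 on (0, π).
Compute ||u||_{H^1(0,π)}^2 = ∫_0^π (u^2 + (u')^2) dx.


||u||_{H^1(0,π)}^2 = 16/5 + 209*π

u'(x) = -20*cos(5*x).
Expand u² and (u')² and integrate term by term on (0, π), using: for integers n ≥ 1, ∫_0^π sin²(nx) dx = ∫_0^π cos²(nx) dx = π/2; for n ≠ n', ∫_0^π sin(nx)sin(n'x) dx = ∫_0^π cos(nx)cos(n'x) dx = 0; and by product-to-sum, ∫_0^π sin(nx)cos(n'x) dx = ½∫_0^π [sin((n+n')x) + sin((n−n')x)] dx, which is 0 when n+n' is even and 2n/(n²−n'²) when n+n' is odd (it need not vanish on (0, π)). For the constant mode: ∫_0^π 1 dx = π, ∫_0^π cos(nx) dx = 0, ∫_0^π sin(nx) dx = (1−(−1)^n)/n.
  u² squared terms: (-1)²·∫1 dx = 1·π = π;  (-4)²·∫sin(5x)² dx = 16·π/2 = 8*π.
  u² cross terms: 2·(-1)·(-4)·∫1·sin(5x) dx = 8·(2/5) = 16/5.
  So ∫_0^π u² dx = π + 8*π + 16/5 = 16/5 + 9*π.
  (u')² squared terms: (-20)²·∫cos(5x)² dx = 400·π/2 = 200*π.
  So ∫_0^π (u')² dx = 200*π.
||u||_{H^1}^2 = (16/5 + 9*π) + (200*π) = 16/5 + 209*π.


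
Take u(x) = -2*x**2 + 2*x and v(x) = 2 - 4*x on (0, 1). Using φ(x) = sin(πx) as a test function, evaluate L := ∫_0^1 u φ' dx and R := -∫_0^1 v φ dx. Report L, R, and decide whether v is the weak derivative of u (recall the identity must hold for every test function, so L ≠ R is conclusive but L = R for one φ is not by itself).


LHS = 0, RHS = 0. Yes, v = u' weakly.

u(x) = -2*x**2 + 2*x, classical derivative u'(x) = 2 - 4*x.
φ(x) = sin(πx), so φ'(x) = π*cos(π*x).
Note φ(0) = φ(1) = 0, so the boundary term u·φ vanishes.
LHS = ∫_0^1 u(x) φ'(x) dx = ∫_0^1 (-2*π*x^2*cos(π*x) + 2*π*x*cos(π*x)) dx. Term by term:
  ∫_0^1 -2*π*x^2*cos(π*x) dx = 4/π;  ∫_0^1 2*π*x*cos(π*x) dx = -4/π.
Sum: 4/π − 4/π = 0.
So LHS = 0.
∫_0^1 v(x) φ(x) dx = ∫_0^1 (-4*x*sin(π*x) + 2*sin(π*x)) dx. Term by term:
  ∫_0^1 2*sin(π*x) dx = 4/π;  ∫_0^1 -4*x*sin(π*x) dx = -4/π.
Sum: 4/π − 4/π = 0.
So RHS = -∫_0^1 v(x) φ(x) dx = 0.
LHS = RHS, so the identity holds for this test φ.
Moreover u is smooth here and v(x) = u'(x) = 2 - 4*x pointwise, so the identity holds for every test function. Hence v is the weak derivative of u.


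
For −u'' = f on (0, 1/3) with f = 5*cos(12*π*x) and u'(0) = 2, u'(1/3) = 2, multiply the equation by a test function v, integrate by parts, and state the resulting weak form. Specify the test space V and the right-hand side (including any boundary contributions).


V = H^1(0, 1/3) (v unrestricted at boundary; u is determined up to an additive constant); weak form: ∫_0^1/3 u'v' dx = ∫_0^1/3 (5*cos(12*π*x)) v dx + 2·v(1/3) − 2·v(0) for all v ∈ V.

Multiply both sides by a test function v and integrate from 0 to 1/3:
  ∫_0^1/3 −u''(x) v(x) dx = ∫_0^1/3 f(x) v(x) dx.
Integrate the LHS by parts once:
  ∫_0^1/3 −u'' v dx = −[u'(x) v(x)]_0^1/3 + ∫_0^1/3 u'(x) v'(x) dx.
Thus ∫_0^1/3 u'(x) v'(x) dx = ∫_0^1/3 f(x) v(x) dx + [u'(x) v(x)]_0^1/3.
Choose V so that boundary terms are either known or forced to vanish.
u has inhomogeneous Neumann u'(0) = 2, u'(1/3) = 2. [u' v]_0^1/3 = (2)·v(1/3) − (2)·v(0) = 2·v(1/3) − 2·v(0). Take V = H^1(0, 1/3); boundary term becomes part of RHS.
Weak formulation: find u (satisfying any essential BC) such that ∫_0^1/3 u'(x) v'(x) dx = ∫_0^1/3 f v dx + 2·v(1/3) − 2·v(0) for all v ∈ V (Neumann data are natural BCs: they enter the RHS as boundary terms).
Substituting f(x) = 5*cos(12*π*x), the right-hand side is ∫_0^1/3 (5*cos(12*π*x)) v dx + 2·v(1/3) − 2·v(0).
Compatibility check (pure Neumann): taking v ≡ 1 ∈ V gives 0 = ∫_0^1/3 f dx + (2) − (2), i.e. ∫_0^1/3 f dx must equal u'(0) − u'(1/3) = 0. Indeed ∫_0^1/3 (5*cos(12*π*x)) dx = 0, so the data are compatible. The solution is then unique only up to an additive constant (fix it e.g. by requiring ∫_0^1/3 u dx = 0).
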